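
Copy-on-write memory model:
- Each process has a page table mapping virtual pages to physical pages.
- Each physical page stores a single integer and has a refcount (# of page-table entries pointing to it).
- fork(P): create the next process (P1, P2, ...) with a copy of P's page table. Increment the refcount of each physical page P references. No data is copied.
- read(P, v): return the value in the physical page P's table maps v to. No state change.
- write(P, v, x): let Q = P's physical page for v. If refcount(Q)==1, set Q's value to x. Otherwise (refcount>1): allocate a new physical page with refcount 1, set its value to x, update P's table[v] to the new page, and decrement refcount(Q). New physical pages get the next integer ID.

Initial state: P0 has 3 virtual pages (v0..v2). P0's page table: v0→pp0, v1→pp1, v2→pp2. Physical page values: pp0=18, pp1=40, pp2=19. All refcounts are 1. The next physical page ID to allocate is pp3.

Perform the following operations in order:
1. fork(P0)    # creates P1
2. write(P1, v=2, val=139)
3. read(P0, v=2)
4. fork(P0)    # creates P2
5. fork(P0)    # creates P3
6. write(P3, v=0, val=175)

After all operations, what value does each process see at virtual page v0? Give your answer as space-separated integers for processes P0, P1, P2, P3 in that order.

Op 1: fork(P0) -> P1. 3 ppages; refcounts: pp0:2 pp1:2 pp2:2
Op 2: write(P1, v2, 139). refcount(pp2)=2>1 -> COPY to pp3. 4 ppages; refcounts: pp0:2 pp1:2 pp2:1 pp3:1
Op 3: read(P0, v2) -> 19. No state change.
Op 4: fork(P0) -> P2. 4 ppages; refcounts: pp0:3 pp1:3 pp2:2 pp3:1
Op 5: fork(P0) -> P3. 4 ppages; refcounts: pp0:4 pp1:4 pp2:3 pp3:1
Op 6: write(P3, v0, 175). refcount(pp0)=4>1 -> COPY to pp4. 5 ppages; refcounts: pp0:3 pp1:4 pp2:3 pp3:1 pp4:1
P0: v0 -> pp0 = 18
P1: v0 -> pp0 = 18
P2: v0 -> pp0 = 18
P3: v0 -> pp4 = 175

Answer: 18 18 18 175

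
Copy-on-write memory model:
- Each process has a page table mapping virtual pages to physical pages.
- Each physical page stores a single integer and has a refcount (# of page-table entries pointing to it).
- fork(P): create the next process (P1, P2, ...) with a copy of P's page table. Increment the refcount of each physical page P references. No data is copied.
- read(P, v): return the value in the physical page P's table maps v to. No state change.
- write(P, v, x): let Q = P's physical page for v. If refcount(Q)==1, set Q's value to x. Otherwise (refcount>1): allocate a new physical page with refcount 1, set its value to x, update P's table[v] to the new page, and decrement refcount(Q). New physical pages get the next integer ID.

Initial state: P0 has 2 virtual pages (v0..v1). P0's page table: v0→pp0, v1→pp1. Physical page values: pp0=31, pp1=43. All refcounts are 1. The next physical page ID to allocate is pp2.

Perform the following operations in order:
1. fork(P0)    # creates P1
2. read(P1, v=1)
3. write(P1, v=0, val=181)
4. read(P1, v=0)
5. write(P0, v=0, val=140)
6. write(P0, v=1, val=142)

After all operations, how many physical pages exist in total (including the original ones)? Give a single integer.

Answer: 4

Derivation:
Op 1: fork(P0) -> P1. 2 ppages; refcounts: pp0:2 pp1:2
Op 2: read(P1, v1) -> 43. No state change.
Op 3: write(P1, v0, 181). refcount(pp0)=2>1 -> COPY to pp2. 3 ppages; refcounts: pp0:1 pp1:2 pp2:1
Op 4: read(P1, v0) -> 181. No state change.
Op 5: write(P0, v0, 140). refcount(pp0)=1 -> write in place. 3 ppages; refcounts: pp0:1 pp1:2 pp2:1
Op 6: write(P0, v1, 142). refcount(pp1)=2>1 -> COPY to pp3. 4 ppages; refcounts: pp0:1 pp1:1 pp2:1 pp3:1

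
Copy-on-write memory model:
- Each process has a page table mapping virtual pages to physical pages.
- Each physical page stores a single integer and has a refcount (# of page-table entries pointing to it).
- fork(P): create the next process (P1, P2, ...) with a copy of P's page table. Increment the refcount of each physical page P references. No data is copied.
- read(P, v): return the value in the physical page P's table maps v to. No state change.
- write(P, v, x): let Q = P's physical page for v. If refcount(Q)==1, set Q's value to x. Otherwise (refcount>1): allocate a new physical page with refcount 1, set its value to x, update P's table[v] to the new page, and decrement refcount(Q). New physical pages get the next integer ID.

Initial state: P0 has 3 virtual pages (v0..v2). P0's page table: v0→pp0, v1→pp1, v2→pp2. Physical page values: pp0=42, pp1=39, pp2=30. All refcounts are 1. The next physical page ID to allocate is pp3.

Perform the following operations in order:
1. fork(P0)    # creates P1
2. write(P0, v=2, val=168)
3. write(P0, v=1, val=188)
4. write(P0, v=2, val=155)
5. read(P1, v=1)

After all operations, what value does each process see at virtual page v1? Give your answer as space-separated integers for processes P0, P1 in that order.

Answer: 188 39

Derivation:
Op 1: fork(P0) -> P1. 3 ppages; refcounts: pp0:2 pp1:2 pp2:2
Op 2: write(P0, v2, 168). refcount(pp2)=2>1 -> COPY to pp3. 4 ppages; refcounts: pp0:2 pp1:2 pp2:1 pp3:1
Op 3: write(P0, v1, 188). refcount(pp1)=2>1 -> COPY to pp4. 5 ppages; refcounts: pp0:2 pp1:1 pp2:1 pp3:1 pp4:1
Op 4: write(P0, v2, 155). refcount(pp3)=1 -> write in place. 5 ppages; refcounts: pp0:2 pp1:1 pp2:1 pp3:1 pp4:1
Op 5: read(P1, v1) -> 39. No state change.
P0: v1 -> pp4 = 188
P1: v1 -> pp1 = 39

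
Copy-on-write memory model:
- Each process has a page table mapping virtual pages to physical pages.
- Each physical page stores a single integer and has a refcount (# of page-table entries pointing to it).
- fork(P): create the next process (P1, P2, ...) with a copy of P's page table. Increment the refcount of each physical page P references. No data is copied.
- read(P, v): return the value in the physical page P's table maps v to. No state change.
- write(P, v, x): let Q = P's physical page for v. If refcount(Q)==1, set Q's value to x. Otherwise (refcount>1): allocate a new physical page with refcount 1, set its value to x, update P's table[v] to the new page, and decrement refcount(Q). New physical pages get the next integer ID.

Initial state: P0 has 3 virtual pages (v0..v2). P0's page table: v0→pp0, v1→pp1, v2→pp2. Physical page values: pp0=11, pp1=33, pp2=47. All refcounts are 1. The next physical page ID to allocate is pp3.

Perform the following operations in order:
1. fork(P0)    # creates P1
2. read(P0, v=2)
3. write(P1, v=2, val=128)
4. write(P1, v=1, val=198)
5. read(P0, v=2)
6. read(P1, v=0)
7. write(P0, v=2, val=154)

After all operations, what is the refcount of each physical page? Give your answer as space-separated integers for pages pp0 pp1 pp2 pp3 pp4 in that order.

Answer: 2 1 1 1 1

Derivation:
Op 1: fork(P0) -> P1. 3 ppages; refcounts: pp0:2 pp1:2 pp2:2
Op 2: read(P0, v2) -> 47. No state change.
Op 3: write(P1, v2, 128). refcount(pp2)=2>1 -> COPY to pp3. 4 ppages; refcounts: pp0:2 pp1:2 pp2:1 pp3:1
Op 4: write(P1, v1, 198). refcount(pp1)=2>1 -> COPY to pp4. 5 ppages; refcounts: pp0:2 pp1:1 pp2:1 pp3:1 pp4:1
Op 5: read(P0, v2) -> 47. No state change.
Op 6: read(P1, v0) -> 11. No state change.
Op 7: write(P0, v2, 154). refcount(pp2)=1 -> write in place. 5 ppages; refcounts: pp0:2 pp1:1 pp2:1 pp3:1 pp4:1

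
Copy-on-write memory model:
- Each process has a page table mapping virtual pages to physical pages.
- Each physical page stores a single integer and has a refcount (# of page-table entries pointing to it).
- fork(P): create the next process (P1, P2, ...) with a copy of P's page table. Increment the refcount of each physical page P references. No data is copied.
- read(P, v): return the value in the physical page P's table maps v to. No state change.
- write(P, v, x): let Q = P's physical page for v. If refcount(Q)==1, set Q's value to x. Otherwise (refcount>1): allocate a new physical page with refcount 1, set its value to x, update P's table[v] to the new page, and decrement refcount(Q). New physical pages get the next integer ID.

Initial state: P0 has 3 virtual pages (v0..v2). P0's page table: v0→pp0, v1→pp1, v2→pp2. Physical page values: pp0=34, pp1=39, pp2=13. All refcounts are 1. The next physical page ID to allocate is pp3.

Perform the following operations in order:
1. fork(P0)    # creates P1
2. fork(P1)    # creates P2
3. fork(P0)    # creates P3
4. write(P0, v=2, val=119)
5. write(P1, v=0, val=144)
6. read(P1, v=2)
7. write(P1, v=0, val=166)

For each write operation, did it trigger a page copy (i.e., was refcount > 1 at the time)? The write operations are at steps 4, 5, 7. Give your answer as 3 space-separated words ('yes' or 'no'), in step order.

Op 1: fork(P0) -> P1. 3 ppages; refcounts: pp0:2 pp1:2 pp2:2
Op 2: fork(P1) -> P2. 3 ppages; refcounts: pp0:3 pp1:3 pp2:3
Op 3: fork(P0) -> P3. 3 ppages; refcounts: pp0:4 pp1:4 pp2:4
Op 4: write(P0, v2, 119). refcount(pp2)=4>1 -> COPY to pp3. 4 ppages; refcounts: pp0:4 pp1:4 pp2:3 pp3:1
Op 5: write(P1, v0, 144). refcount(pp0)=4>1 -> COPY to pp4. 5 ppages; refcounts: pp0:3 pp1:4 pp2:3 pp3:1 pp4:1
Op 6: read(P1, v2) -> 13. No state change.
Op 7: write(P1, v0, 166). refcount(pp4)=1 -> write in place. 5 ppages; refcounts: pp0:3 pp1:4 pp2:3 pp3:1 pp4:1

yes yes no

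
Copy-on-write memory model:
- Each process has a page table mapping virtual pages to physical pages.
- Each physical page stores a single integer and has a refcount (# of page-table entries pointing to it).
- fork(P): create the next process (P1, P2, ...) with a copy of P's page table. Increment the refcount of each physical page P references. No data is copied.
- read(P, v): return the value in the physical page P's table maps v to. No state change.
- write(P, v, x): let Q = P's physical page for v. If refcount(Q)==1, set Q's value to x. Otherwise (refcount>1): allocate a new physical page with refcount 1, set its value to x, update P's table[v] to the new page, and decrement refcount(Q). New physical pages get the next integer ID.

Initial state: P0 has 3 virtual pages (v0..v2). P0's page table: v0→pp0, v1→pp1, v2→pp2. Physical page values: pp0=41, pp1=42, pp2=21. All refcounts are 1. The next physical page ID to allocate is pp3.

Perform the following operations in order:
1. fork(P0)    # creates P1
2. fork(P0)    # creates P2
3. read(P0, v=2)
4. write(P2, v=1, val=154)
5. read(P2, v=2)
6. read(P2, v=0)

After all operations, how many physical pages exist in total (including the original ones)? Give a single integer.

Op 1: fork(P0) -> P1. 3 ppages; refcounts: pp0:2 pp1:2 pp2:2
Op 2: fork(P0) -> P2. 3 ppages; refcounts: pp0:3 pp1:3 pp2:3
Op 3: read(P0, v2) -> 21. No state change.
Op 4: write(P2, v1, 154). refcount(pp1)=3>1 -> COPY to pp3. 4 ppages; refcounts: pp0:3 pp1:2 pp2:3 pp3:1
Op 5: read(P2, v2) -> 21. No state change.
Op 6: read(P2, v0) -> 41. No state change.

Answer: 4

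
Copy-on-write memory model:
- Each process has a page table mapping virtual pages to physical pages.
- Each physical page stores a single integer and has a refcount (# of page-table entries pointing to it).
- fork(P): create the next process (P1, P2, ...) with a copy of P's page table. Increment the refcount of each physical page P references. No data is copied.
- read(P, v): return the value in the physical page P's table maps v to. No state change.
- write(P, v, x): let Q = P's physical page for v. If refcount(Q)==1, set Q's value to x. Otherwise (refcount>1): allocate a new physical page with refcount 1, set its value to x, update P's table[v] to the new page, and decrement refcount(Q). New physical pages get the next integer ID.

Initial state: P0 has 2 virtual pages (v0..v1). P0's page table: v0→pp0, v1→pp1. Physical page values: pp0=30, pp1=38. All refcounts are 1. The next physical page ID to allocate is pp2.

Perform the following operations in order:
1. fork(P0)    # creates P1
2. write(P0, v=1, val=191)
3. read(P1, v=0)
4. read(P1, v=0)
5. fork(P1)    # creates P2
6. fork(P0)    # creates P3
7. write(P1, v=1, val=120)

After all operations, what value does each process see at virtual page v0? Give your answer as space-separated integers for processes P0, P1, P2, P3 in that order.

Op 1: fork(P0) -> P1. 2 ppages; refcounts: pp0:2 pp1:2
Op 2: write(P0, v1, 191). refcount(pp1)=2>1 -> COPY to pp2. 3 ppages; refcounts: pp0:2 pp1:1 pp2:1
Op 3: read(P1, v0) -> 30. No state change.
Op 4: read(P1, v0) -> 30. No state change.
Op 5: fork(P1) -> P2. 3 ppages; refcounts: pp0:3 pp1:2 pp2:1
Op 6: fork(P0) -> P3. 3 ppages; refcounts: pp0:4 pp1:2 pp2:2
Op 7: write(P1, v1, 120). refcount(pp1)=2>1 -> COPY to pp3. 4 ppages; refcounts: pp0:4 pp1:1 pp2:2 pp3:1
P0: v0 -> pp0 = 30
P1: v0 -> pp0 = 30
P2: v0 -> pp0 = 30
P3: v0 -> pp0 = 30

Answer: 30 30 30 30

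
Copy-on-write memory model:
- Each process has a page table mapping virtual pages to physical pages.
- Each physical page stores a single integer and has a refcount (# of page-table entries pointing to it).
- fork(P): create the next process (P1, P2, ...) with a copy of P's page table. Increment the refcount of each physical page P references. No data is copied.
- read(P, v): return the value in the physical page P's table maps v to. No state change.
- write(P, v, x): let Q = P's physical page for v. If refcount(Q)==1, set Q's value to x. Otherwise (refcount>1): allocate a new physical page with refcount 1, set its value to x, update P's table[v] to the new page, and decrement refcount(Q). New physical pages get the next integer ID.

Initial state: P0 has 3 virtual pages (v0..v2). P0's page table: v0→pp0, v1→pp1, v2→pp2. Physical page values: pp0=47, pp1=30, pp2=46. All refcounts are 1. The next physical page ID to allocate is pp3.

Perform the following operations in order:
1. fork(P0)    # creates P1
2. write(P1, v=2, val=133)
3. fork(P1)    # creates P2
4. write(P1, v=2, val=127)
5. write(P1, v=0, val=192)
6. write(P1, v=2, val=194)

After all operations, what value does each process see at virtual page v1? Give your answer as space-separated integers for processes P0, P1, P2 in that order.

Answer: 30 30 30

Derivation:
Op 1: fork(P0) -> P1. 3 ppages; refcounts: pp0:2 pp1:2 pp2:2
Op 2: write(P1, v2, 133). refcount(pp2)=2>1 -> COPY to pp3. 4 ppages; refcounts: pp0:2 pp1:2 pp2:1 pp3:1
Op 3: fork(P1) -> P2. 4 ppages; refcounts: pp0:3 pp1:3 pp2:1 pp3:2
Op 4: write(P1, v2, 127). refcount(pp3)=2>1 -> COPY to pp4. 5 ppages; refcounts: pp0:3 pp1:3 pp2:1 pp3:1 pp4:1
Op 5: write(P1, v0, 192). refcount(pp0)=3>1 -> COPY to pp5. 6 ppages; refcounts: pp0:2 pp1:3 pp2:1 pp3:1 pp4:1 pp5:1
Op 6: write(P1, v2, 194). refcount(pp4)=1 -> write in place. 6 ppages; refcounts: pp0:2 pp1:3 pp2:1 pp3:1 pp4:1 pp5:1
P0: v1 -> pp1 = 30
P1: v1 -> pp1 = 30
P2: v1 -> pp1 = 30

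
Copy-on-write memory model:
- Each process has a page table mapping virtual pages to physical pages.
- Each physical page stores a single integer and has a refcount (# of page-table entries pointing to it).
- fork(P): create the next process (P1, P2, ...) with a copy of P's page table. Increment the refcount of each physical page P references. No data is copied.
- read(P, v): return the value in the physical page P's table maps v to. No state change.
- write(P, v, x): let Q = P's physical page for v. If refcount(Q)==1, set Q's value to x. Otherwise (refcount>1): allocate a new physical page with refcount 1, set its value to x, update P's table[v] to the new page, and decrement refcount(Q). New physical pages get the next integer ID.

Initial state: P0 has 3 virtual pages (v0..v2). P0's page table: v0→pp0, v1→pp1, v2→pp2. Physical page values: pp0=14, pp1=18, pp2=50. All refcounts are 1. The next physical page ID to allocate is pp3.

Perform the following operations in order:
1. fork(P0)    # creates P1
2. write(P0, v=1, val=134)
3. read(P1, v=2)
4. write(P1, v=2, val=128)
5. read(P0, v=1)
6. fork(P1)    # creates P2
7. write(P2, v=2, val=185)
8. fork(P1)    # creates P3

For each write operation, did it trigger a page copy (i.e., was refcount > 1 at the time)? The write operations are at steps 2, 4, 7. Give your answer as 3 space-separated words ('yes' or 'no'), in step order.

Op 1: fork(P0) -> P1. 3 ppages; refcounts: pp0:2 pp1:2 pp2:2
Op 2: write(P0, v1, 134). refcount(pp1)=2>1 -> COPY to pp3. 4 ppages; refcounts: pp0:2 pp1:1 pp2:2 pp3:1
Op 3: read(P1, v2) -> 50. No state change.
Op 4: write(P1, v2, 128). refcount(pp2)=2>1 -> COPY to pp4. 5 ppages; refcounts: pp0:2 pp1:1 pp2:1 pp3:1 pp4:1
Op 5: read(P0, v1) -> 134. No state change.
Op 6: fork(P1) -> P2. 5 ppages; refcounts: pp0:3 pp1:2 pp2:1 pp3:1 pp4:2
Op 7: write(P2, v2, 185). refcount(pp4)=2>1 -> COPY to pp5. 6 ppages; refcounts: pp0:3 pp1:2 pp2:1 pp3:1 pp4:1 pp5:1
Op 8: fork(P1) -> P3. 6 ppages; refcounts: pp0:4 pp1:3 pp2:1 pp3:1 pp4:2 pp5:1

yes yes yes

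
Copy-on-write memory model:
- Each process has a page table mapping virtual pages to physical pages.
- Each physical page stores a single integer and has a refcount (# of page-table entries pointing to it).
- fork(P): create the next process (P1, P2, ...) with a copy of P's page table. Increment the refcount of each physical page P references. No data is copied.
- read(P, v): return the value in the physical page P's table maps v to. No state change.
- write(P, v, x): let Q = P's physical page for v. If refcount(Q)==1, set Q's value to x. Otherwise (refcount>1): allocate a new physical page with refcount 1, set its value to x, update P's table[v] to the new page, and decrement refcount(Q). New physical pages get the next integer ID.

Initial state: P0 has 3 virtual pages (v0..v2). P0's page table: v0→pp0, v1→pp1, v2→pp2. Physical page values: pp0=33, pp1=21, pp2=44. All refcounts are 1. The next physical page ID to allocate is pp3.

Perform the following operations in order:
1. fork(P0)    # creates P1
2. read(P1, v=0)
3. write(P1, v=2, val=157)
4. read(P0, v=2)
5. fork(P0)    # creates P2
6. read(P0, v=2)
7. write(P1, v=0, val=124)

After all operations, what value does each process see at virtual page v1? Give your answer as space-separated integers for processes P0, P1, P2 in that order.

Answer: 21 21 21

Derivation:
Op 1: fork(P0) -> P1. 3 ppages; refcounts: pp0:2 pp1:2 pp2:2
Op 2: read(P1, v0) -> 33. No state change.
Op 3: write(P1, v2, 157). refcount(pp2)=2>1 -> COPY to pp3. 4 ppages; refcounts: pp0:2 pp1:2 pp2:1 pp3:1
Op 4: read(P0, v2) -> 44. No state change.
Op 5: fork(P0) -> P2. 4 ppages; refcounts: pp0:3 pp1:3 pp2:2 pp3:1
Op 6: read(P0, v2) -> 44. No state change.
Op 7: write(P1, v0, 124). refcount(pp0)=3>1 -> COPY to pp4. 5 ppages; refcounts: pp0:2 pp1:3 pp2:2 pp3:1 pp4:1
P0: v1 -> pp1 = 21
P1: v1 -> pp1 = 21
P2: v1 -> pp1 = 21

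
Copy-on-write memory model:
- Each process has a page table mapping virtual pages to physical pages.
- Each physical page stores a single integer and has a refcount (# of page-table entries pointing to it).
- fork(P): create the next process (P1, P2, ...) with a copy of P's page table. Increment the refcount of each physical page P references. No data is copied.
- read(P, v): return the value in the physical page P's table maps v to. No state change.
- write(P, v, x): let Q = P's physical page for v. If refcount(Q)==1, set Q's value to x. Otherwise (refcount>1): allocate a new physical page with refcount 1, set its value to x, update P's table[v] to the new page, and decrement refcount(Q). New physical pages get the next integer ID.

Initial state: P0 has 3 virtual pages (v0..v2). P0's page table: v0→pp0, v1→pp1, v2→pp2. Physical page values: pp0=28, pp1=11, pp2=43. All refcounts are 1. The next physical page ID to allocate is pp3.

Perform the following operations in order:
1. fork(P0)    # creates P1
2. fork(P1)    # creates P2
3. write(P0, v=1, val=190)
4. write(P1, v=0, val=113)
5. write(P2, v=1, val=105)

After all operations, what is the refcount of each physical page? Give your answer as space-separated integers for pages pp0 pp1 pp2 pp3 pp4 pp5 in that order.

Op 1: fork(P0) -> P1. 3 ppages; refcounts: pp0:2 pp1:2 pp2:2
Op 2: fork(P1) -> P2. 3 ppages; refcounts: pp0:3 pp1:3 pp2:3
Op 3: write(P0, v1, 190). refcount(pp1)=3>1 -> COPY to pp3. 4 ppages; refcounts: pp0:3 pp1:2 pp2:3 pp3:1
Op 4: write(P1, v0, 113). refcount(pp0)=3>1 -> COPY to pp4. 5 ppages; refcounts: pp0:2 pp1:2 pp2:3 pp3:1 pp4:1
Op 5: write(P2, v1, 105). refcount(pp1)=2>1 -> COPY to pp5. 6 ppages; refcounts: pp0:2 pp1:1 pp2:3 pp3:1 pp4:1 pp5:1

Answer: 2 1 3 1 1 1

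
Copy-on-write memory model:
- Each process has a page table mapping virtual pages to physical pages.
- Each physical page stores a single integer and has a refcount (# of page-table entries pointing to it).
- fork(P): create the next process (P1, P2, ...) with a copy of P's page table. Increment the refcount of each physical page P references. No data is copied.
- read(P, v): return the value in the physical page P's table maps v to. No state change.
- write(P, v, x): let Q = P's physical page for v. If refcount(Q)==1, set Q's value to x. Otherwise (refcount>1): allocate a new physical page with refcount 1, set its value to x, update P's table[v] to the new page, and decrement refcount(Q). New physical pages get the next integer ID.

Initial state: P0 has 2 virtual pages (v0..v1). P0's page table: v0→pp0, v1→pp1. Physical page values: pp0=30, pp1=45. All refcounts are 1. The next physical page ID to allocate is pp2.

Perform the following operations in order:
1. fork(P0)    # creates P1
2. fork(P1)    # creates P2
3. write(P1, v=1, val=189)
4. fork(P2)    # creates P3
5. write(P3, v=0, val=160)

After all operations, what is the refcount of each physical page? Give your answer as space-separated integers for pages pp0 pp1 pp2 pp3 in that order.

Op 1: fork(P0) -> P1. 2 ppages; refcounts: pp0:2 pp1:2
Op 2: fork(P1) -> P2. 2 ppages; refcounts: pp0:3 pp1:3
Op 3: write(P1, v1, 189). refcount(pp1)=3>1 -> COPY to pp2. 3 ppages; refcounts: pp0:3 pp1:2 pp2:1
Op 4: fork(P2) -> P3. 3 ppages; refcounts: pp0:4 pp1:3 pp2:1
Op 5: write(P3, v0, 160). refcount(pp0)=4>1 -> COPY to pp3. 4 ppages; refcounts: pp0:3 pp1:3 pp2:1 pp3:1

Answer: 3 3 1 1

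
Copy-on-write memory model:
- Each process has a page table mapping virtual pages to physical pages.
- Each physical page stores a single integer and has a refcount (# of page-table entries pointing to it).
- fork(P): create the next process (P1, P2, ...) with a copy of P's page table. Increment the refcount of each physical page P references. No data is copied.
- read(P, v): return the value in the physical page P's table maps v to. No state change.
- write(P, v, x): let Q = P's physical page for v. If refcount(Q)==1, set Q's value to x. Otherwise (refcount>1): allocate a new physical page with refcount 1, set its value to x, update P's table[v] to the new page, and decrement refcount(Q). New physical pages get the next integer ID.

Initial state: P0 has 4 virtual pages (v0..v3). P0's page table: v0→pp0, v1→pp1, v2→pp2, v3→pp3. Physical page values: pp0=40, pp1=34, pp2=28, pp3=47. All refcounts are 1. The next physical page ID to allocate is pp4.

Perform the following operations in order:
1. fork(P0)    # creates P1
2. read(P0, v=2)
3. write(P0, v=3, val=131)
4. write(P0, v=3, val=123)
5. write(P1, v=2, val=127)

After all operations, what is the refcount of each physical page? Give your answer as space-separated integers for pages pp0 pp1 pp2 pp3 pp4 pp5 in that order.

Op 1: fork(P0) -> P1. 4 ppages; refcounts: pp0:2 pp1:2 pp2:2 pp3:2
Op 2: read(P0, v2) -> 28. No state change.
Op 3: write(P0, v3, 131). refcount(pp3)=2>1 -> COPY to pp4. 5 ppages; refcounts: pp0:2 pp1:2 pp2:2 pp3:1 pp4:1
Op 4: write(P0, v3, 123). refcount(pp4)=1 -> write in place. 5 ppages; refcounts: pp0:2 pp1:2 pp2:2 pp3:1 pp4:1
Op 5: write(P1, v2, 127). refcount(pp2)=2>1 -> COPY to pp5. 6 ppages; refcounts: pp0:2 pp1:2 pp2:1 pp3:1 pp4:1 pp5:1

Answer: 2 2 1 1 1 1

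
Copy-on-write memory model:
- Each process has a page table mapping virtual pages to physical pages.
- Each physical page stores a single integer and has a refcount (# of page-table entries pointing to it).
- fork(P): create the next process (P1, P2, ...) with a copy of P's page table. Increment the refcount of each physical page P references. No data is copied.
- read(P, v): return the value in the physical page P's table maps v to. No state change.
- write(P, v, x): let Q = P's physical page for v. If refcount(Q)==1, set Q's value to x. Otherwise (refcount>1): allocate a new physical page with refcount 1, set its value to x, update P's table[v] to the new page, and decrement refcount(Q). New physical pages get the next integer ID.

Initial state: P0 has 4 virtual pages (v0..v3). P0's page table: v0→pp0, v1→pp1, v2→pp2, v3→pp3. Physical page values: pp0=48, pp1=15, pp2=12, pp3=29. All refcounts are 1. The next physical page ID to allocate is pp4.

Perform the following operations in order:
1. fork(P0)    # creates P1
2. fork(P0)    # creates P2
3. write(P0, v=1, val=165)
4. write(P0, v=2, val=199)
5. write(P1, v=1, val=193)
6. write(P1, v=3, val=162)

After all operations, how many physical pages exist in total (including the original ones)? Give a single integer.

Answer: 8

Derivation:
Op 1: fork(P0) -> P1. 4 ppages; refcounts: pp0:2 pp1:2 pp2:2 pp3:2
Op 2: fork(P0) -> P2. 4 ppages; refcounts: pp0:3 pp1:3 pp2:3 pp3:3
Op 3: write(P0, v1, 165). refcount(pp1)=3>1 -> COPY to pp4. 5 ppages; refcounts: pp0:3 pp1:2 pp2:3 pp3:3 pp4:1
Op 4: write(P0, v2, 199). refcount(pp2)=3>1 -> COPY to pp5. 6 ppages; refcounts: pp0:3 pp1:2 pp2:2 pp3:3 pp4:1 pp5:1
Op 5: write(P1, v1, 193). refcount(pp1)=2>1 -> COPY to pp6. 7 ppages; refcounts: pp0:3 pp1:1 pp2:2 pp3:3 pp4:1 pp5:1 pp6:1
Op 6: write(P1, v3, 162). refcount(pp3)=3>1 -> COPY to pp7. 8 ppages; refcounts: pp0:3 pp1:1 pp2:2 pp3:2 pp4:1 pp5:1 pp6:1 pp7:1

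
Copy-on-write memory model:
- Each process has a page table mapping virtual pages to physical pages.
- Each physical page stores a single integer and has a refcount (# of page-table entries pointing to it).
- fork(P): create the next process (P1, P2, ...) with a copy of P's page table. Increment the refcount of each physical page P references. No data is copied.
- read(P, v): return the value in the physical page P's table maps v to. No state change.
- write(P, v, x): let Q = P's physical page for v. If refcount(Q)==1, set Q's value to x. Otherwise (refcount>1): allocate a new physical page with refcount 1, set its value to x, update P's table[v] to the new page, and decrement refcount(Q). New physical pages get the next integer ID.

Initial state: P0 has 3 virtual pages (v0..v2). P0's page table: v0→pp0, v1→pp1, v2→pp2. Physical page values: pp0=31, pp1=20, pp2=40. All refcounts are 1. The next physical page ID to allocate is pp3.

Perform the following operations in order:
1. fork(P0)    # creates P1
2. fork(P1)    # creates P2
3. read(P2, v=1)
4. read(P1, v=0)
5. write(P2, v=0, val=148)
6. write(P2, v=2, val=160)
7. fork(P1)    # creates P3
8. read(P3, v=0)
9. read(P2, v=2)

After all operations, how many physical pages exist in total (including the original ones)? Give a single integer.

Op 1: fork(P0) -> P1. 3 ppages; refcounts: pp0:2 pp1:2 pp2:2
Op 2: fork(P1) -> P2. 3 ppages; refcounts: pp0:3 pp1:3 pp2:3
Op 3: read(P2, v1) -> 20. No state change.
Op 4: read(P1, v0) -> 31. No state change.
Op 5: write(P2, v0, 148). refcount(pp0)=3>1 -> COPY to pp3. 4 ppages; refcounts: pp0:2 pp1:3 pp2:3 pp3:1
Op 6: write(P2, v2, 160). refcount(pp2)=3>1 -> COPY to pp4. 5 ppages; refcounts: pp0:2 pp1:3 pp2:2 pp3:1 pp4:1
Op 7: fork(P1) -> P3. 5 ppages; refcounts: pp0:3 pp1:4 pp2:3 pp3:1 pp4:1
Op 8: read(P3, v0) -> 31. No state change.
Op 9: read(P2, v2) -> 160. No state change.

Answer: 5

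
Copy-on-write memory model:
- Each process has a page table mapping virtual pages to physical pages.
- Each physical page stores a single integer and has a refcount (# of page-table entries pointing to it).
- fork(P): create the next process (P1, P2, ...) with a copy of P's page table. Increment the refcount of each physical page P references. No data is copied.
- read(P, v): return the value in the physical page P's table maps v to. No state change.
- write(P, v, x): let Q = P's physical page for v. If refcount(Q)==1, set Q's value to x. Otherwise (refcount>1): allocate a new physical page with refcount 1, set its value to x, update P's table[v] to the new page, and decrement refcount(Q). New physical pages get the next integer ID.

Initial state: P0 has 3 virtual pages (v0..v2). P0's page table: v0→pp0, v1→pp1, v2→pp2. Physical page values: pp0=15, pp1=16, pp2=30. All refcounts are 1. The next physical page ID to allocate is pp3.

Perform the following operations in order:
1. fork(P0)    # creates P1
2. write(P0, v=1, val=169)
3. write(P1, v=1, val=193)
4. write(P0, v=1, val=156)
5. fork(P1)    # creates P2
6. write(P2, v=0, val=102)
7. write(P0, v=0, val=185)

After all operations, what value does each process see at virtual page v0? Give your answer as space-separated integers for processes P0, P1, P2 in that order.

Op 1: fork(P0) -> P1. 3 ppages; refcounts: pp0:2 pp1:2 pp2:2
Op 2: write(P0, v1, 169). refcount(pp1)=2>1 -> COPY to pp3. 4 ppages; refcounts: pp0:2 pp1:1 pp2:2 pp3:1
Op 3: write(P1, v1, 193). refcount(pp1)=1 -> write in place. 4 ppages; refcounts: pp0:2 pp1:1 pp2:2 pp3:1
Op 4: write(P0, v1, 156). refcount(pp3)=1 -> write in place. 4 ppages; refcounts: pp0:2 pp1:1 pp2:2 pp3:1
Op 5: fork(P1) -> P2. 4 ppages; refcounts: pp0:3 pp1:2 pp2:3 pp3:1
Op 6: write(P2, v0, 102). refcount(pp0)=3>1 -> COPY to pp4. 5 ppages; refcounts: pp0:2 pp1:2 pp2:3 pp3:1 pp4:1
Op 7: write(P0, v0, 185). refcount(pp0)=2>1 -> COPY to pp5. 6 ppages; refcounts: pp0:1 pp1:2 pp2:3 pp3:1 pp4:1 pp5:1
P0: v0 -> pp5 = 185
P1: v0 -> pp0 = 15
P2: v0 -> pp4 = 102

Answer: 185 15 102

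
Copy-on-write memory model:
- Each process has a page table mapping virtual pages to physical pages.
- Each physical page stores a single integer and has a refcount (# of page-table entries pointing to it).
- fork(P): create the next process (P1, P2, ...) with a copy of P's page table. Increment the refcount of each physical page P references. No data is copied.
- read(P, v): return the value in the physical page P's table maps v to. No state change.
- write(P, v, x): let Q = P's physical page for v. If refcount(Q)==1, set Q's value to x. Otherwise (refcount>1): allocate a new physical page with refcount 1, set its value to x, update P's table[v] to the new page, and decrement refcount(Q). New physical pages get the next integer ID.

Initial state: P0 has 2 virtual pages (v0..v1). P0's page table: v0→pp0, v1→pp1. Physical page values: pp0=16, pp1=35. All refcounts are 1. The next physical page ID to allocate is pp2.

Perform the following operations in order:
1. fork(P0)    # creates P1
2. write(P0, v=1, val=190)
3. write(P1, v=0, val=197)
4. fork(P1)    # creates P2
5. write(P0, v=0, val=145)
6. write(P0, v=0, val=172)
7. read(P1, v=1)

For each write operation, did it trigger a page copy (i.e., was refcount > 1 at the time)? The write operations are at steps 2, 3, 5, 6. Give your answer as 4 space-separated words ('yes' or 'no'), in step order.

Op 1: fork(P0) -> P1. 2 ppages; refcounts: pp0:2 pp1:2
Op 2: write(P0, v1, 190). refcount(pp1)=2>1 -> COPY to pp2. 3 ppages; refcounts: pp0:2 pp1:1 pp2:1
Op 3: write(P1, v0, 197). refcount(pp0)=2>1 -> COPY to pp3. 4 ppages; refcounts: pp0:1 pp1:1 pp2:1 pp3:1
Op 4: fork(P1) -> P2. 4 ppages; refcounts: pp0:1 pp1:2 pp2:1 pp3:2
Op 5: write(P0, v0, 145). refcount(pp0)=1 -> write in place. 4 ppages; refcounts: pp0:1 pp1:2 pp2:1 pp3:2
Op 6: write(P0, v0, 172). refcount(pp0)=1 -> write in place. 4 ppages; refcounts: pp0:1 pp1:2 pp2:1 pp3:2
Op 7: read(P1, v1) -> 35. No state change.

yes yes no no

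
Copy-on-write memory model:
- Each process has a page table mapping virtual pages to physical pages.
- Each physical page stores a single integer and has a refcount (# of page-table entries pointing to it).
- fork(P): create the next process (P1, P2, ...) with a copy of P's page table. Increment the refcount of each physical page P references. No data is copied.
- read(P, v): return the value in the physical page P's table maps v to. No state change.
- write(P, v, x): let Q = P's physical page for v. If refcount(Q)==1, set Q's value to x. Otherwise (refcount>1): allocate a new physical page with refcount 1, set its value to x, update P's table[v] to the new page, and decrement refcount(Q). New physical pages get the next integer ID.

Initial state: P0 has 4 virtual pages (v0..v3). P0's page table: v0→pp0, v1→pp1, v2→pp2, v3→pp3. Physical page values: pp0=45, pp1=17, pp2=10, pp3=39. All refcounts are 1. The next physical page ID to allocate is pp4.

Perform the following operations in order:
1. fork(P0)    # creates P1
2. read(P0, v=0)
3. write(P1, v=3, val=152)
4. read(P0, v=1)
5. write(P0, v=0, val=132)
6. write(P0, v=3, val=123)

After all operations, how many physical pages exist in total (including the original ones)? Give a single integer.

Answer: 6

Derivation:
Op 1: fork(P0) -> P1. 4 ppages; refcounts: pp0:2 pp1:2 pp2:2 pp3:2
Op 2: read(P0, v0) -> 45. No state change.
Op 3: write(P1, v3, 152). refcount(pp3)=2>1 -> COPY to pp4. 5 ppages; refcounts: pp0:2 pp1:2 pp2:2 pp3:1 pp4:1
Op 4: read(P0, v1) -> 17. No state change.
Op 5: write(P0, v0, 132). refcount(pp0)=2>1 -> COPY to pp5. 6 ppages; refcounts: pp0:1 pp1:2 pp2:2 pp3:1 pp4:1 pp5:1
Op 6: write(P0, v3, 123). refcount(pp3)=1 -> write in place. 6 ppages; refcounts: pp0:1 pp1:2 pp2:2 pp3:1 pp4:1 pp5:1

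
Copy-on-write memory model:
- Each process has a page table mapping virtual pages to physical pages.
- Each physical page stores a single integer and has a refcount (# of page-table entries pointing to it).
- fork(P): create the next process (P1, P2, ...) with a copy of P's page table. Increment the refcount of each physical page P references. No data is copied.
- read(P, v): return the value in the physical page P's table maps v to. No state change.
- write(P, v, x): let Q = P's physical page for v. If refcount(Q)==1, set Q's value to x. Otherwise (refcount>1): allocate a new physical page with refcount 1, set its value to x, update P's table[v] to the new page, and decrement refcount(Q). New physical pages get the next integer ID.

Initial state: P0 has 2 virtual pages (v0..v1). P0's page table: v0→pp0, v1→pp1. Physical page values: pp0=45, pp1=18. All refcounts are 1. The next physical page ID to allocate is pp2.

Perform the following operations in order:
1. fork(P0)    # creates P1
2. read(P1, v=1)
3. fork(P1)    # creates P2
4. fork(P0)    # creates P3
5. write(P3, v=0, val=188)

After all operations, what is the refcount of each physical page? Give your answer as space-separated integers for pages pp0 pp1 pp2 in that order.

Op 1: fork(P0) -> P1. 2 ppages; refcounts: pp0:2 pp1:2
Op 2: read(P1, v1) -> 18. No state change.
Op 3: fork(P1) -> P2. 2 ppages; refcounts: pp0:3 pp1:3
Op 4: fork(P0) -> P3. 2 ppages; refcounts: pp0:4 pp1:4
Op 5: write(P3, v0, 188). refcount(pp0)=4>1 -> COPY to pp2. 3 ppages; refcounts: pp0:3 pp1:4 pp2:1

Answer: 3 4 1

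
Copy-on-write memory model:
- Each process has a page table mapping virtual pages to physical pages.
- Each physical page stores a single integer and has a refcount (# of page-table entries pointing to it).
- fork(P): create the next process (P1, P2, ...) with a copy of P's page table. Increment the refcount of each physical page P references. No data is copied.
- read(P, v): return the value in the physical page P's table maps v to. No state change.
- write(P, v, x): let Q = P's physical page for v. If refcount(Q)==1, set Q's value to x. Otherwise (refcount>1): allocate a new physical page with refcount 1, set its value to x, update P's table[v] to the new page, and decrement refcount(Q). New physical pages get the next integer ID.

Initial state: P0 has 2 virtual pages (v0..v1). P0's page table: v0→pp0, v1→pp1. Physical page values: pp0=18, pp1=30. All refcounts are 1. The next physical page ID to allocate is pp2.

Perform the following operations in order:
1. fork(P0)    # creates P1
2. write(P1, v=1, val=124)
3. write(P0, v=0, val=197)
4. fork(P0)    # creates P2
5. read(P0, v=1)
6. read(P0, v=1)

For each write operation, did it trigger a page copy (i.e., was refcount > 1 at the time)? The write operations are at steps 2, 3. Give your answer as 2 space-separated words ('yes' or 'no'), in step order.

Op 1: fork(P0) -> P1. 2 ppages; refcounts: pp0:2 pp1:2
Op 2: write(P1, v1, 124). refcount(pp1)=2>1 -> COPY to pp2. 3 ppages; refcounts: pp0:2 pp1:1 pp2:1
Op 3: write(P0, v0, 197). refcount(pp0)=2>1 -> COPY to pp3. 4 ppages; refcounts: pp0:1 pp1:1 pp2:1 pp3:1
Op 4: fork(P0) -> P2. 4 ppages; refcounts: pp0:1 pp1:2 pp2:1 pp3:2
Op 5: read(P0, v1) -> 30. No state change.
Op 6: read(P0, v1) -> 30. No state change.

yes yes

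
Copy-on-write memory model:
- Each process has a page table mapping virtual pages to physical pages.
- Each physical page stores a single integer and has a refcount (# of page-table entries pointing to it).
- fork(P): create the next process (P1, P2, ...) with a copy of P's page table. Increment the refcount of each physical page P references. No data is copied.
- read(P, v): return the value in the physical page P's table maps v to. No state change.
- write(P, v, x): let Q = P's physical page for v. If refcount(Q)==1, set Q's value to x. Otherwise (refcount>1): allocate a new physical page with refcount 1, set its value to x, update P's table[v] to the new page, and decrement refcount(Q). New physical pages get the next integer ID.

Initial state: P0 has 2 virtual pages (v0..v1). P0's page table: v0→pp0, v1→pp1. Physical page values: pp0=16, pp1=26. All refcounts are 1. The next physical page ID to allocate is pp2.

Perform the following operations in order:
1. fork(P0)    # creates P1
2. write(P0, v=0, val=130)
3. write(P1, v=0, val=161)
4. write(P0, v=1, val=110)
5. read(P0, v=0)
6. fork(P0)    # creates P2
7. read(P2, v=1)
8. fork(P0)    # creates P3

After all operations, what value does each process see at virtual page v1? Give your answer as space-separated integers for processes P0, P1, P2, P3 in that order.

Op 1: fork(P0) -> P1. 2 ppages; refcounts: pp0:2 pp1:2
Op 2: write(P0, v0, 130). refcount(pp0)=2>1 -> COPY to pp2. 3 ppages; refcounts: pp0:1 pp1:2 pp2:1
Op 3: write(P1, v0, 161). refcount(pp0)=1 -> write in place. 3 ppages; refcounts: pp0:1 pp1:2 pp2:1
Op 4: write(P0, v1, 110). refcount(pp1)=2>1 -> COPY to pp3. 4 ppages; refcounts: pp0:1 pp1:1 pp2:1 pp3:1
Op 5: read(P0, v0) -> 130. No state change.
Op 6: fork(P0) -> P2. 4 ppages; refcounts: pp0:1 pp1:1 pp2:2 pp3:2
Op 7: read(P2, v1) -> 110. No state change.
Op 8: fork(P0) -> P3. 4 ppages; refcounts: pp0:1 pp1:1 pp2:3 pp3:3
P0: v1 -> pp3 = 110
P1: v1 -> pp1 = 26
P2: v1 -> pp3 = 110
P3: v1 -> pp3 = 110

Answer: 110 26 110 110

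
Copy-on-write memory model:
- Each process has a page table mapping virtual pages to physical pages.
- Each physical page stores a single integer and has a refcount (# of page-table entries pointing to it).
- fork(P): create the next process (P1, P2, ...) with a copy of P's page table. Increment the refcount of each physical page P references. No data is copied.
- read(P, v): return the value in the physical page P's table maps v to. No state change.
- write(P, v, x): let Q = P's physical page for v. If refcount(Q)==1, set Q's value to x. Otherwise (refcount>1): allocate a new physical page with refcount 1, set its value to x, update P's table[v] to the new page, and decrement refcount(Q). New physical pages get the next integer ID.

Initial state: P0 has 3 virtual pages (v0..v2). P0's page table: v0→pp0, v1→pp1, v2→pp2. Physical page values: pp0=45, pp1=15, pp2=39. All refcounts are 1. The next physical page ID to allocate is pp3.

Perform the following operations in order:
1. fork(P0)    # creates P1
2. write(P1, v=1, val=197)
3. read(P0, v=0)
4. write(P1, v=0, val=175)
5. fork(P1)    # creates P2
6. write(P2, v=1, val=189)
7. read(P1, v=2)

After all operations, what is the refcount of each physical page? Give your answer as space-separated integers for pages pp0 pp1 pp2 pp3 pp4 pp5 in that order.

Op 1: fork(P0) -> P1. 3 ppages; refcounts: pp0:2 pp1:2 pp2:2
Op 2: write(P1, v1, 197). refcount(pp1)=2>1 -> COPY to pp3. 4 ppages; refcounts: pp0:2 pp1:1 pp2:2 pp3:1
Op 3: read(P0, v0) -> 45. No state change.
Op 4: write(P1, v0, 175). refcount(pp0)=2>1 -> COPY to pp4. 5 ppages; refcounts: pp0:1 pp1:1 pp2:2 pp3:1 pp4:1
Op 5: fork(P1) -> P2. 5 ppages; refcounts: pp0:1 pp1:1 pp2:3 pp3:2 pp4:2
Op 6: write(P2, v1, 189). refcount(pp3)=2>1 -> COPY to pp5. 6 ppages; refcounts: pp0:1 pp1:1 pp2:3 pp3:1 pp4:2 pp5:1
Op 7: read(P1, v2) -> 39. No state change.

Answer: 1 1 3 1 2 1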